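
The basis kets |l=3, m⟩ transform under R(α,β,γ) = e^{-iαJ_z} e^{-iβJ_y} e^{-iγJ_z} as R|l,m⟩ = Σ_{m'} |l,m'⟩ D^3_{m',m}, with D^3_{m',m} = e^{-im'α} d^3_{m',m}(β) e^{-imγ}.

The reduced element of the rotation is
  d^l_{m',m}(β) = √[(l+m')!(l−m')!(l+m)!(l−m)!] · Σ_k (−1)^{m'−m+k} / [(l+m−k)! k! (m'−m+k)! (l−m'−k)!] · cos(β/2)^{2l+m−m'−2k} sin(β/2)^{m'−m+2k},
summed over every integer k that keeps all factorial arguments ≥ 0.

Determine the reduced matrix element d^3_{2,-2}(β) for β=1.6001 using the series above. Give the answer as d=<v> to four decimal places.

d=0.5064

d^3_{2,-2}(β=1.6001) via the finite sum:
c=cos(1.600100/2)=0.696671, s=sin(1.600100/2)=0.717391; N=√[120·1·1·120]=120.000000
The bounds max(0,m−m')=0 and min(l+m,l−m')=1 give 2 terms
  k=0: (−1)^4·120.0000/(24)·0.6967^2·0.7174^4 = +0.642760
  k=1: (−1)^5·120.0000/(120)·0.6967^0·0.7174^6 = -0.136312
d^3_{2,-2}(1.6001) = +0.642760 -0.136312 = +0.506448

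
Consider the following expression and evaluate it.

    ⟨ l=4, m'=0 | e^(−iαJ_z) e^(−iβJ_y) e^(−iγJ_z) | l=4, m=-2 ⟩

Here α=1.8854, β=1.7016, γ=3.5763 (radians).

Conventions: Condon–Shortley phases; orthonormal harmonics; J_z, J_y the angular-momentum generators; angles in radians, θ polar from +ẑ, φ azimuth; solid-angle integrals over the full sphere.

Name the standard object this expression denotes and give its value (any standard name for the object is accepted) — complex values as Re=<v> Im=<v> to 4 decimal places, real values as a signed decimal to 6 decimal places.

Wigner D-matrix element, Re=-0.2209 Im=-0.2615

This is a Wigner D-matrix element — the rotation-matrix element ⟨l m'| R(α,β,γ) |l m⟩ in the angular-momentum basis.
Split into d^4_{0,-2}(β=1.7016) × two z-phases.
With c≡cos(β/2)=0.659382 and s≡sin(β/2)=0.751808, N=[24·24·2·720]^{1/2}=910.735966
Admissible k: 0..2 (factorial args all ≥0)
  k=0: (−1)^2·910.7360/(96)·0.6594^6·0.7518^2 = +0.440715
  k=1: (−1)^3·910.7360/(36)·0.6594^4·0.7518^4 = -1.527799
  k=2: (−1)^4·910.7360/(96)·0.6594^2·0.7518^6 = +0.744796
d^4_{0,-2}(1.7016) = +0.440715 -1.527799 +0.744796 = -0.342288
Phases: e^{-i·(0)·1.8854}=+1.000000+0.000000i, e^{-i·(-2)·3.5763}=+0.645274+0.763951i ⇒ D=-0.220870-0.261491i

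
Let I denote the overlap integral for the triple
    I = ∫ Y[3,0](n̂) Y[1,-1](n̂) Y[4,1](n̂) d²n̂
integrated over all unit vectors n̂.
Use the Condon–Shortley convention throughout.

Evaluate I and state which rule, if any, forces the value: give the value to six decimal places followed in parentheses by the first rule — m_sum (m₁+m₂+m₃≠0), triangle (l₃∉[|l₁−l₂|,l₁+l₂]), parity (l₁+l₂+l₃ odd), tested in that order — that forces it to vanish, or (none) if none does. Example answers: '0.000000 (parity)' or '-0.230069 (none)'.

Checks pass: Σm=0; 8 even; l₃=4∈[2,4].
(2·3+1)(2·1+1)(2·4+1) = 189
Δ: 0! 6! 2! / 9! → 1/252
sum: t=0:+1/36 = 1/36
3j²(3 1 4; 0 0 0) = Δ·Π!·Σ² = 4/63  (sign +1)
sum: t=0:+1/72 = 1/72
3j²(3 1 4; 0 -1 1) = Δ·Π!·Σ² = 5/126  (sign -1)
combine: 4πI² = 189·4/63·5/126 = 10/21
take √, sign -1: I = -0.19466390
No selection rule forces the value: the integral is nonzero (none).

-0.194664 (none)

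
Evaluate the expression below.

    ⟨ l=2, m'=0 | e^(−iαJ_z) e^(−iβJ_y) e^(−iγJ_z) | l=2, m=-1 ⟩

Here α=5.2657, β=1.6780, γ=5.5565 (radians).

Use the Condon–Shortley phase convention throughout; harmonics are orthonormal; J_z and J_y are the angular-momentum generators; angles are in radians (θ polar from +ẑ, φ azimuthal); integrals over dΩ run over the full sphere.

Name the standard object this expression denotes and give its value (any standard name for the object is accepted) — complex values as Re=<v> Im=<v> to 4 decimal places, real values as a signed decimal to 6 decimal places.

Wigner D-matrix element, Re=0.0974 Im=-0.0866

This is a Wigner D-matrix element — the rotation-matrix element ⟨l m'| R(α,β,γ) |l m⟩ in the angular-momentum basis.
Split into d^2_{0,-1}(β=1.6780) × two z-phases.
With c≡cos(β/2)=0.668207 and s≡sin(β/2)=0.743975, N=[2·2·1·6]^{1/2}=4.898979
Admissible k: 0..1 (factorial args all ≥0)
  k=0: (−1)^1·4.8990/(2)·0.6682^3·0.7440^1 = -0.543710
  k=1: (−1)^2·4.8990/(2)·0.6682^1·0.7440^3 = +0.674004
d^2_{0,-1}(1.6780) = -0.543710 +0.674004 = +0.130293
D = (+1.000000+0.000000i)·(+0.130293)·(+0.747381-0.664396i) = +0.097379-0.086566i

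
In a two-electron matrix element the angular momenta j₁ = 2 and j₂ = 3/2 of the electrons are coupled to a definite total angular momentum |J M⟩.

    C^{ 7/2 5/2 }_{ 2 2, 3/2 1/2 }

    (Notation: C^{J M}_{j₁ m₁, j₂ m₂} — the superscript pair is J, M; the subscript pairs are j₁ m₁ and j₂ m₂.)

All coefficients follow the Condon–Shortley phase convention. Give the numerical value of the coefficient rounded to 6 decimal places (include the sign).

triangle: 0!*4!*3!/8! = 144/40320
(j±m)!: 4!*0!*2!*1!*6!*1! = 34560
prefactor² = (2J+1)*Δ*N² = 6912/7
  k=0: +1/(0!*0!*0!*2!*4!*1!) = 1/48
Σ = 1/48  ⇒  CG² = 6912/7*(1/48)² = 3/7
CG = +√(3/7) = +0.654654

+0.654654  (= +√(3/7))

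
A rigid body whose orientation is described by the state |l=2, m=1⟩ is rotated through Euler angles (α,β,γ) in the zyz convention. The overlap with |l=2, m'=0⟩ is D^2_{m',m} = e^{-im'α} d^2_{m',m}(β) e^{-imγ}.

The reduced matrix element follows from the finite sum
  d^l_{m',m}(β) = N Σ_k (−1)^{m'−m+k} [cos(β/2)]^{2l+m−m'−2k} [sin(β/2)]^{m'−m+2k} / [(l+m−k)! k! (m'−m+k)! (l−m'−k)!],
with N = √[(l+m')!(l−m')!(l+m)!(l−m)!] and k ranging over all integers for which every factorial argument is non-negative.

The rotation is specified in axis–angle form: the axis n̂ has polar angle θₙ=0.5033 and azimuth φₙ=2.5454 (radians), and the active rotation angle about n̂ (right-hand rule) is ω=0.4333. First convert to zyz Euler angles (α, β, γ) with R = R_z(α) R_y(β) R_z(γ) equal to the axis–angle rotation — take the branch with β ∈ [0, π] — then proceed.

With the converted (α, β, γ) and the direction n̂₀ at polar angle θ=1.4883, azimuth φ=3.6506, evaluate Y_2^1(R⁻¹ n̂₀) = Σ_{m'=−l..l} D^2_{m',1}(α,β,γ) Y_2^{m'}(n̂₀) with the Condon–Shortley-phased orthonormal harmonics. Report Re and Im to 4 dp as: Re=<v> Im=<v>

Axis–angle → zyz. n̂ = (sinθₙcosφₙ, sinθₙsinφₙ, cosθₙ) = (-0.399109, +0.270820, +0.875996), ω = 0.4333.
R = I cosω + sinω [n̂]ₓ + (1−cosω) n̂n̂ᵀ gives
  R = [+0.922306, -0.377791, +0.081399; +0.357814, +0.914363, +0.189497; -0.146019, -0.145649, +0.978501]
β = atan2(√(R₁₃²+R₂₃²), R₃₃) = 0.207731; α = atan2(R₂₃, R₁₃) mod 2π = 1.165077; γ = atan2(R₃₂, −R₃₁) mod 2π = 5.499055
Need the full column D^2_{m',1} for m'=−2..2 at α=1.1651, β=0.2077, γ=5.4991.
cos(β/2)=0.994611, sin(β/2)=0.103679
d^2_{-2,1}: single k=3 term ⇒ +0.002217;  D = -0.002216+0.000061i
d^2_{-1,1}: k∈[2..3] ⇒ +0.031901 -0.000116 = +0.031786;  D = -0.011743+0.029537i
d^2_{0,1}: k∈[1..2] ⇒ +0.249877 -0.002715 = +0.247161;  D = +0.174991+0.174548i
d^2_{1,1}: k∈[0..1] ⇒ +0.978617 -0.031901 = +0.946716;  D = +0.878849-0.351988i
d^2_{2,1}: single k=0 term ⇒ -0.204023;  D = -0.005054+0.203961i
Y_2^{m'}(θ=1.4883,φ=3.6506) and Σ D·Y over m':
  (-0.0022+0.0001i)·(+0.2014-0.3265i)  (-0.0117+0.0295i)·(-0.0554+0.0309i)  (+0.1750+0.1745i)·(-0.3090+0.0000i)  (+0.8788-0.3520i)·(+0.0554+0.0309i)  (-0.0051+0.2040i)·(+0.2014+0.3265i)
Y_2^1(R⁻¹ n̂) = -0.062798-0.008087i

Re=-0.0628 Im=-0.0081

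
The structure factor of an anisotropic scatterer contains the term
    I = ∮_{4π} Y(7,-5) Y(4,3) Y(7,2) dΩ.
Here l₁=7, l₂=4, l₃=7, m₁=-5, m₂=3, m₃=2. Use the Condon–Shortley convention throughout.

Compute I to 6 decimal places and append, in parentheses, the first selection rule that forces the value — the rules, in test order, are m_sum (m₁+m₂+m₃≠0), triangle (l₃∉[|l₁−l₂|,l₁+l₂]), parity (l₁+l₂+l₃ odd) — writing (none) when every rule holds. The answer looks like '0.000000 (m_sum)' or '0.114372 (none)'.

Checks pass: Σm=0; 18 even; l₃=7∈[3,11].
(2·7+1)(2·4+1)(2·7+1) = 2025
Δ: 4! 10! 4! / 19! → 1/58198140
sum: t=0:+1/17418240 t=1:−1/622080 t=2:+1/230400 t=3:−1/622080 t=4:+1/17418240 = 1/806400
3j²(7 4 7; 0 0 0) = Δ·Π!·Σ² = 2268/230945  (sign -1)
sum: t=3:−1/52254720 t=4:+1/11612160 = 1/14929920
3j²(7 4 7; -5 3 2) = Δ·Π!·Σ² = 1225/75582  (sign -1)
combine: 4πI² = 2025·2268/230945·1225/75582 = 62511750/193947611
take √, sign +1: I = 0.16015248
No selection rule forces the value: the integral is nonzero (none).

0.160152 (none)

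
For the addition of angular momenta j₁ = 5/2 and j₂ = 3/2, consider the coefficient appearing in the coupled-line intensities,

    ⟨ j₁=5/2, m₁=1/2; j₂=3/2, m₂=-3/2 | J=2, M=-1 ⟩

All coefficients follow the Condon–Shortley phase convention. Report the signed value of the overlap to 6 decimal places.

+√(9/28) ≈ +0.566947

j₁+j₂−J=2  J+j₁−j₂=3  J−j₁+j₂=1  j₁+j₂+J+1=7
(j₁±m₁, j₂±m₂, J±M) = (3,2,0,3,1,3)
P² = 36/7
sum k=0..0:
  [0] +1/4 = 1/4
S = 1/4
C² = P²·S² = 9/28 ; C = +0.566947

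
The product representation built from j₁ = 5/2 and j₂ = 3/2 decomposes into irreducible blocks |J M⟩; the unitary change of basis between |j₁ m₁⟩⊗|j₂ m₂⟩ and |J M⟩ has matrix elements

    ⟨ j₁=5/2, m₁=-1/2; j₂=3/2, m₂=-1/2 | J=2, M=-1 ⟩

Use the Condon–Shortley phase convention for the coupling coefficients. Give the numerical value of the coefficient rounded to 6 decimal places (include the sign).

j₁+j₂−J=2  J+j₁−j₂=3  J−j₁+j₂=1  j₁+j₂+J+1=7
(j₁±m₁, j₂±m₂, J±M) = (2,3,1,2,1,3)
P² = 12/7
sum k=0..1:
  [0] +1/12 = 1/12
  [1] −1/2 = -1/2
S = -5/12
C² = P²·S² = 25/84 ; C = -0.545545

−√(25/84) = -0.545545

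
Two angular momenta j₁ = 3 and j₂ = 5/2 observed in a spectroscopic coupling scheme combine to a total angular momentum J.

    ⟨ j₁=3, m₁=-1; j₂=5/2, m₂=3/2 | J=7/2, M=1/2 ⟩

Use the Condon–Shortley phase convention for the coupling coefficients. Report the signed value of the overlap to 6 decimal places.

+0.356348

j₁+j₂−J=2  J+j₁−j₂=4  J−j₁+j₂=3  j₁+j₂+J+1=10
(j₁±m₁, j₂±m₂, J±M) = (2,4,4,1,4,3)
P² = 18432/175
sum k=1..2:
  [1] −1/36 = -1/36
  [2] +1/16 = 1/16
S = 5/144
C² = P²·S² = 8/63 ; C = +0.356348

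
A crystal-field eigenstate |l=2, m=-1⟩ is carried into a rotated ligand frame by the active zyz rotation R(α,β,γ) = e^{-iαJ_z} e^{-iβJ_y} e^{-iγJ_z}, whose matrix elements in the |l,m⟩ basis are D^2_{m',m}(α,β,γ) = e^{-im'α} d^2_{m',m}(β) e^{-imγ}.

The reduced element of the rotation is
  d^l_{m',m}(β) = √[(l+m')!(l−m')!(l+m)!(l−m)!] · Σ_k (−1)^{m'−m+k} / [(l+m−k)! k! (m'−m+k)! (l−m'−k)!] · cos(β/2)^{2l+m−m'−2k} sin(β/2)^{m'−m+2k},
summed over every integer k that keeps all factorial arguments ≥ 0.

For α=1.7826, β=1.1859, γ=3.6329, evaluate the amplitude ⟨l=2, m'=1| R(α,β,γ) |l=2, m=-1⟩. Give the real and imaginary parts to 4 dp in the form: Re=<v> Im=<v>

D^2_{1,-1}(1.7826,1.1859,3.6329) = e^{-i·1·1.7826}·d^2_{1,-1}(1.1859)·e^{-i·-1·3.6329}. Compute d first:
Half-angle: c=0.829296, s=0.558810. N=√(6·1·1·6)=6.000000
k∈{0,1} keeps every argument non-negative
  k=0: (−1)^2·6.0000/(2)·0.8293^2·0.5588^2 = +0.644271
  k=1: (−1)^3·6.0000/(6)·0.8293^0·0.5588^4 = -0.097512
d^2_{1,-1}(1.1859) = +0.644271 -0.097512 = +0.546759
Phases: e^{-i·(1)·1.7826}=-0.210224-0.977653i, e^{-i·(-1)·3.6329}=-0.881717-0.471779i ⇒ D=-0.150839+0.525541i

Re=-0.1508 Im=0.5255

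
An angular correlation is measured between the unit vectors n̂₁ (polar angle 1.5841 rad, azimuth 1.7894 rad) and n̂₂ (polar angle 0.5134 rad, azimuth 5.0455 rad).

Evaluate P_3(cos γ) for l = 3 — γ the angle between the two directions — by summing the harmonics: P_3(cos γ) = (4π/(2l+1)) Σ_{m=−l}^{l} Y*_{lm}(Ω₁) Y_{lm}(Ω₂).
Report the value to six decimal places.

Expand P_3 via completeness: Σ_{m} conj(Y_{3,m}) at Ω₁ times Y_{3,m} at Ω₂ —
  m=-3: (0.25436 - 0.33058j) × (-0.04158 - 0.02673j) = -0.01941 + 0.00694j  (running Σ = -0.01941 + 0.00694j)
  m=-2: (0.01231 + 0.00576j) × (-0.16882 + 0.13271j) = -0.00284 + 0.00066j  (running Σ = -0.02226 + 0.00761j)
  m=-1: (0.07002 - 0.31518j) × (0.14501 + 0.41909j) = 0.14224 - 0.01636j  (running Σ = 0.11999 - 0.00875j)
  m=0: (0.01489 + 0.00000j) × (0.25807 + 0.00000j) = 0.00384 + 0.00000j  (running Σ = 0.12383 - 0.00875j)
  m=1: (-0.07002 - 0.31518j) × (-0.14501 + 0.41909j) = 0.14224 + 0.01636j  (running Σ = 0.26607 + 0.00761j)
  m=2: (0.01231 - 0.00576j) × (-0.16882 - 0.13271j) = -0.00284 - 0.00066j  (running Σ = 0.26323 + 0.00694j)
  m=3: (-0.25436 - 0.33058j) × (0.04158 - 0.02673j) = -0.01941 - 0.00694j  (running Σ = 0.24382 + 0.00000j)
Σ over m = 0.24382 + 0.00000j; ×(4π/7) → 0.43770 + 0.00000j. Real part: 0.437698

0.437698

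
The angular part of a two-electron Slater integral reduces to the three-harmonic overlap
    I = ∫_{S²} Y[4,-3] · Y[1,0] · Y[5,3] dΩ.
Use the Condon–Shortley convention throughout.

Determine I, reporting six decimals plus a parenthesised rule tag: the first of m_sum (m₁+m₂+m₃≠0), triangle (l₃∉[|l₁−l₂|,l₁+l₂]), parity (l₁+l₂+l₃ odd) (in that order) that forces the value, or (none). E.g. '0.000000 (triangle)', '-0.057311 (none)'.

-0.196426 (none)

m-sum 0 ✓  L=10 even ✓  3≤5≤5 ✓
Π(2lᵢ+1) = 9×3×11 = 297
triangle coeff Δ(4,1,5) = 1/495
Σ_t [0,0]: t=0:+1/576 = 1/576
(3j)²=5/99 [(4 1 5; 0 0 0)], sign=-1
Σ_t [0,0]: t=0:+1/5040 = 1/5040
(3j)²=16/495 [(4 1 5; -3 0 3)], sign=+1
⇒ 4πI² = 16/33
I = (-1)√(16/33/(4π)) = -0.19642560
No selection rule forces the value: the integral is nonzero (none).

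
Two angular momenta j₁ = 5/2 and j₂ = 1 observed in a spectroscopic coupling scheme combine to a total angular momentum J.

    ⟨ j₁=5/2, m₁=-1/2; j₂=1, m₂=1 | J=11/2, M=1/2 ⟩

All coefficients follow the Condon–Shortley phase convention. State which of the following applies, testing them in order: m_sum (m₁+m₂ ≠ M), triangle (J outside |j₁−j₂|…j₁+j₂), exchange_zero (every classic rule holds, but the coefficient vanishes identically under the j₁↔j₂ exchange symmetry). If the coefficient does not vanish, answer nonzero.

triangle

m-sum: m₁+m₂ = -1/2+1 = 1/2, M = 1/2  ✓
triangle: need |j₁−j₂| ≤ J ≤ j₁+j₂, i.e. J ∈ [3/2, 7/2]; J = 11/2 is outside ✗ ⇒ coefficient is 0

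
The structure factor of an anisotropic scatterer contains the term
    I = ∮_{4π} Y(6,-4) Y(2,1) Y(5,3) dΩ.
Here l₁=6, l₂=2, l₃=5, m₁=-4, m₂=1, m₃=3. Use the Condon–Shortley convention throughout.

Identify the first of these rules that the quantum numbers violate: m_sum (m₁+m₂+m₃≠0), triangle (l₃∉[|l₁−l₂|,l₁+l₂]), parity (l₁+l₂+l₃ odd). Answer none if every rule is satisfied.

parity

m₁+m₂+m₃ = -4 + 1 + 3 = 0  ✓
triangle: |6−2|=4 ≤ l₃=5 ≤ 6+2=8  ✓
parity: l₁+l₂+l₃ = 13 is odd  ✗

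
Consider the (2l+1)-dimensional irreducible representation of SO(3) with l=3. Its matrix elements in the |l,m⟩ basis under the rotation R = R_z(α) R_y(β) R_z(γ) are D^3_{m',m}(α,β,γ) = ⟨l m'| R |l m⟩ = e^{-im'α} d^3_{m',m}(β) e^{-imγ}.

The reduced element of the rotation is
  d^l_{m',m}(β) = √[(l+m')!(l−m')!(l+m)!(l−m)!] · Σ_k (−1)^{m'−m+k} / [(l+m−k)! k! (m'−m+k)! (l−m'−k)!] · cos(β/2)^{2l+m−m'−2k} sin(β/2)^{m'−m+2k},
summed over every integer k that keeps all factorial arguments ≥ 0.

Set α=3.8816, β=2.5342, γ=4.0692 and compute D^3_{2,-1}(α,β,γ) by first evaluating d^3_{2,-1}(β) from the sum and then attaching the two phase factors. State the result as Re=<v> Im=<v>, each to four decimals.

Re=-0.5118 Im=0.3155

First d^3_{2,-1}(β=2.5342), then the phase factors e^{-i(2)α} and e^{-i(-1)γ}:
Half-angle: c=0.299049, s=0.954238. N=√(120·1·2·24)=75.894664
Admissible k: 0..1 (factorial args all ≥0)
  k=0: (−1)^3·75.8947/(12)·0.2990^3·0.9542^3 = -0.146970
  k=1: (−1)^4·75.8947/(24)·0.2990^1·0.9542^5 = +0.748214
d^3_{2,-1}(2.5342) = -0.146970 +0.748214 = +0.601244
D = (+0.090657-0.995882i)·(+0.601244)·(-0.599750-0.800187i) = -0.511817+0.315495i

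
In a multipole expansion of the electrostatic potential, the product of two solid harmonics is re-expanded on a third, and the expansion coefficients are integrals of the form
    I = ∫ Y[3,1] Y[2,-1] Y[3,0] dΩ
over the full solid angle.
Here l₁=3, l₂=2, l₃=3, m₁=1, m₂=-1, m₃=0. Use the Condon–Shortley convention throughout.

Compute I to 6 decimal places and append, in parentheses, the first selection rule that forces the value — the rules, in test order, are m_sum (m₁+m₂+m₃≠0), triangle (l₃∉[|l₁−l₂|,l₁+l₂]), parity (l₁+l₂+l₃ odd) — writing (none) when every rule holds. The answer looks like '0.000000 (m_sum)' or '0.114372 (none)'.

-0.059471 (none)

Rules hold: Σm=0, L=8 even, 1≤3≤5.
N = 7·5·7 = 245
Δ = 2!·4!·2!/9! = 1/3780
Racah Σ t=0..2: t=0:+1/24 t=1:−1/4 t=2:+1/24 = -1/6
⇒ 3j(3 2 3; 0 0 0)² = 4/105, sgn +1
Racah Σ t=0..1: t=0:+1/8 t=1:−1/12 = 1/24
⇒ 3j(3 2 3; 1 -1 0)² = 1/210, sgn -1
4πI² = N·(3j₀)²·(3jₘ)² = 2/45
I = -1·√(0.0444444/4π) = -0.05947080
No selection rule forces the value: the integral is nonzero (none).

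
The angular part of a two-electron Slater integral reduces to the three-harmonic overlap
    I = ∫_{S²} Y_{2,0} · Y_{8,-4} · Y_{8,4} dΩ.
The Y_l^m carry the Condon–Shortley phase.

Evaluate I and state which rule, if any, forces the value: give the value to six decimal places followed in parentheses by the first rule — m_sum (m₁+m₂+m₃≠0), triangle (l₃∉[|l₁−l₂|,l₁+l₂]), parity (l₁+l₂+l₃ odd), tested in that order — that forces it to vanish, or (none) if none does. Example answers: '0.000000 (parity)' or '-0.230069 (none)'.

m-sum 0 ✓  L=18 even ✓  6≤8≤10 ✓
Π(2lᵢ+1) = 5×17×17 = 1445
triangle coeff Δ(2,8,8) = 1/348840
Σ_t [0,2]: t=0:+1/116121600 t=1:−1/25401600 t=2:+1/116121600 = -1/45158400
(3j)²=24/1615 [(2 8 8; 0 0 0)], sign=-1
Σ_t [0,2]: t=0:+1/348364800 t=1:−1/239500800 t=2:+1/3832012800 = -1/958003200
(3j)²=8/4845 [(2 8 8; 0 -4 4)], sign=-1
⇒ 4πI² = 64/1805
I = (+1)√(64/1805/(4π)) = 0.05311858
No selection rule forces the value: the integral is nonzero (none).

0.053119 (none)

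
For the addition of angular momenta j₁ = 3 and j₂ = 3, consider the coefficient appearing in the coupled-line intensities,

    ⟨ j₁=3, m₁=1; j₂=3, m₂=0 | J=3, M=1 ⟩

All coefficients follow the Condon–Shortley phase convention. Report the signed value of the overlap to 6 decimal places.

-0.408248

√[7·3!3!3!/10! · 4!2!3!3!4!2!] = √(864/25)
  +(−1)^0/∏(0,3,2,3,1,0)! = 1/72  (running 1/72)
  +(−1)^1/∏(1,2,1,2,2,1)! = -1/8  (running -1/9)
  +(−1)^2/∏(2,1,0,1,3,2)! = 1/24  (running -5/72)
⟨..|..⟩ = √(864/25)·(-5/72) = -0.408248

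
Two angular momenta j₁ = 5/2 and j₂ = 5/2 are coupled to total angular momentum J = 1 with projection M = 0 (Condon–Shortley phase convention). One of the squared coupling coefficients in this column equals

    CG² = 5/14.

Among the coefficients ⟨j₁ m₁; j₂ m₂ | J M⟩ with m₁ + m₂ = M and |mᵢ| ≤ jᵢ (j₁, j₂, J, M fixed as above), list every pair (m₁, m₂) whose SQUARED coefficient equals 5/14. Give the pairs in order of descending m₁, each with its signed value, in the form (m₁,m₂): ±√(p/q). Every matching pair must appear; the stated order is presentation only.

Admissible pairs with m₁+m₂ = M = 0: (-5/2,5/2), (-3/2,3/2), (-1/2,1/2), (1/2,-1/2), (3/2,-3/2), (5/2,-5/2)
  (m₁,m₂)=(5/2,-5/2): CG² = 5/14, CG = +√(5/14)   ← matches the target
  (m₁,m₂)=(3/2,-3/2): CG² = 9/70, CG = −√(9/70)
  (m₁,m₂)=(1/2,-1/2): CG² = 1/70, CG = +√(1/70)
  (m₁,m₂)=(-1/2,1/2): CG² = 1/70, CG = +√(1/70)
  (m₁,m₂)=(-3/2,3/2): CG² = 9/70, CG = −√(9/70)
  (m₁,m₂)=(-5/2,5/2): CG² = 5/14, CG = +√(5/14)   ← matches the target
Pairs with CG² = 5/14: (5/2,-5/2): +√(5/14); (-5/2,5/2): +√(5/14)

(5/2,-5/2): +√(5/14); (-5/2,5/2): +√(5/14)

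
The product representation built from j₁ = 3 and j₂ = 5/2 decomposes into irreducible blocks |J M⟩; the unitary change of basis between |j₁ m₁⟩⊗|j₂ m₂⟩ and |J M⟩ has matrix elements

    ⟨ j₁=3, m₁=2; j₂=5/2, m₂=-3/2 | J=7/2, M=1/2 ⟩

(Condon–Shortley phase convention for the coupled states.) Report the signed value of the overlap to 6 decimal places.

+√(20/63) ≈ +0.563436

triangle: 2!×4!×3!/10! = 288/3628800
(j±m)!: 5!×1!×1!×4!×4!×3! = 414720
prefactor² = (2J+1)×Δ×N² = 9216/35
  k=0: +1/(0!×2!×1!×1!×3!×2!) = 1/24
  k=1: −1/(1!×1!×0!×0!×4!×3!) = -1/144
Σ = 5/144  ⇒  CG² = 9216/35×(5/144)² = 20/63
CG = +√(20/63) = +0.563436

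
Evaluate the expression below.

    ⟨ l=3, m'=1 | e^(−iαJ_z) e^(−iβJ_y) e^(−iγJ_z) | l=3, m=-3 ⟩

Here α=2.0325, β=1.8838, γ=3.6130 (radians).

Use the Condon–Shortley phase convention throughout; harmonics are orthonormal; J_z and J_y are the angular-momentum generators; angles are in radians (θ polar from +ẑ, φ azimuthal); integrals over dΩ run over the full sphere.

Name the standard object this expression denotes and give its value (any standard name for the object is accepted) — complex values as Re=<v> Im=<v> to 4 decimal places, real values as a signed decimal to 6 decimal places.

This is a Wigner D-matrix element — the rotation-matrix element ⟨l m'| R(α,β,γ) |l m⟩ in the angular-momentum basis.
D^3_{1,-3}(2.0325,1.8838,3.6130) = e^{-i·1·2.0325}·d^3_{1,-3}(1.8838)·e^{-i·-3·3.6130}. Compute d first:
c=cos(1.883800/2)=0.588253, s=sin(1.883800/2)=0.808677; N=√[24·2·1·720]=185.903201
The bounds max(0,m−m')=0 and min(l+m,l−m')=0 give 1 term
  k=0: (−1)^4·185.9032/(48)·0.5883^2·0.8087^4 = +0.573158
d^3_{1,-3}(1.8838) = +0.573158
D = (-0.445474-0.895295i)·(+0.573158)·(-0.155935-0.987767i) = -0.467054+0.332221i

Wigner D-matrix element, Re=-0.4671 Im=0.3322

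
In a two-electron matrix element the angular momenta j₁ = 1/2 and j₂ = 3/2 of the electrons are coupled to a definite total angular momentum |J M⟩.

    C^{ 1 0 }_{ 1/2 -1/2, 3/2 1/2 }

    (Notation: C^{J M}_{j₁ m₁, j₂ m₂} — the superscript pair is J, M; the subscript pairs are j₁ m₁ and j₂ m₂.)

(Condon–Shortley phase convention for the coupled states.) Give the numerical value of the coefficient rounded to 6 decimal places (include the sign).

−√(1/2) ≈ -0.707107

j₁+j₂−J=1  J+j₁−j₂=0  J−j₁+j₂=2  j₁+j₂+J+1=4
(j₁±m₁, j₂±m₂, J±M) = (0,1,2,1,1,1)
P² = 1/2
sum k=1..1:
  [1] −1/1 = -1
S = -1
C² = P²·S² = 1/2 ; C = -0.707107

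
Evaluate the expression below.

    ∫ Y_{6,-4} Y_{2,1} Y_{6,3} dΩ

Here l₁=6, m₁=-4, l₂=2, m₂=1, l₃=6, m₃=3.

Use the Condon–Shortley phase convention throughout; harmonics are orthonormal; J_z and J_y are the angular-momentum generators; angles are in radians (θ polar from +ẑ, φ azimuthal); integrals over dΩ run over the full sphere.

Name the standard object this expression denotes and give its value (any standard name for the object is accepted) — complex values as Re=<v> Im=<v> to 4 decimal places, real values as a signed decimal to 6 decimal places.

Gaunt coefficient, +0.179515

This is a Gaunt coefficient — the integral of a triple product of spherical harmonics over the sphere.
Checks pass: Σm=0; 14 even; l₃=6∈[4,8].
(2·6+1)(2·2+1)(2·6+1) = 845
Δ: 2! 10! 2! / 15! → 1/90090
sum: t=0:+1/69120 t=1:−1/14400 t=2:+1/69120 = -7/172800
3j²(6 2 6; 0 0 0) = Δ·Π!·Σ² = 14/715  (sign -1)
sum: t=1:−1/725760 t=2:+1/161280 = 1/207360
3j²(6 2 6; -4 1 3) = Δ·Π!·Σ² = 7/286  (sign -1)
combine: 4πI² = 845·14/715·7/286 = 49/121
take √, sign +1: I = 0.17951487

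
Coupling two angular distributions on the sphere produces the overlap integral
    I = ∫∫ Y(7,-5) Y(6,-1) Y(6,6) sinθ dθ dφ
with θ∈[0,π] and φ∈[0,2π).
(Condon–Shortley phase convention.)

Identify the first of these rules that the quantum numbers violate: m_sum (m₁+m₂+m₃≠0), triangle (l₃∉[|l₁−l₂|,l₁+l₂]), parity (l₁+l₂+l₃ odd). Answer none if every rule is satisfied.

parity

azimuthal sum: -5 − 1 + 6 = 0  ✓
1 ≤ 6 ≤ 13 (triangle on l)  ✓
L = 7 + 6 + 6 = 19 (odd)  ✗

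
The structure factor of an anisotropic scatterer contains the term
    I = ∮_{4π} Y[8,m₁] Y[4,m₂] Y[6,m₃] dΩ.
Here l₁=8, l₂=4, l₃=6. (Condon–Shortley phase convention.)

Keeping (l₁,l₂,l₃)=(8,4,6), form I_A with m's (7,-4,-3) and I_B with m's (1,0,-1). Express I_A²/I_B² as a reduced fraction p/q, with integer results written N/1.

l's match ⇒ only the (l;m) 3-j factors differ between A and B.
A: triangle coeff Δ(8,4,6) = 1/23279256; Σ_t [0,0]: t=0:+1/522547200 = 1/522547200; (3j)²=35/1938 [(8 4 6; 7 -4 -3)], sign=-1
B: triangle coeff Δ(8,4,6) = 1/23279256; Σ_t [2,4]: t=2:+1/1382400 t=3:−1/622080 t=4:+1/2903040 = -47/87091200; (3j)²=2209/277134 [(8 4 6; 1 0 -1)], sign=+1
I_A²/I_B² = (35/1938)/(2209/277134) = 5005/2209

5005/2209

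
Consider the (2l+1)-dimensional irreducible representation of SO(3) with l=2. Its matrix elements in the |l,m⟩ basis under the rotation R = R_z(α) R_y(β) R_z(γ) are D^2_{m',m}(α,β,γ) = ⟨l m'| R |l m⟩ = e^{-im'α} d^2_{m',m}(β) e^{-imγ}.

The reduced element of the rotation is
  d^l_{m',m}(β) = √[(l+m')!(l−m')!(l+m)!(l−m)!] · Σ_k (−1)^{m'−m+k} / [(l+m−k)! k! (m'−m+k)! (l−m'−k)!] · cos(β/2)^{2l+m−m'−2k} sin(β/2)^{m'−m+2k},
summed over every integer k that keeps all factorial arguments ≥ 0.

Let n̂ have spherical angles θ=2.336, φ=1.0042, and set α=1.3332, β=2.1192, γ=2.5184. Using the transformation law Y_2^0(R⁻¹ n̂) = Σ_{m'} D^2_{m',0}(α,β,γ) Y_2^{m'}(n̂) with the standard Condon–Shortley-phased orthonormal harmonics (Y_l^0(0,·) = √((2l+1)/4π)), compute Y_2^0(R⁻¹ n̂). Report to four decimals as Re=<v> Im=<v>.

Need the full column D^2_{m',0} for m'=−2..2 at α=1.3332, β=2.1192, γ=2.5184.
cos(β/2)=0.489221, sin(β/2)=0.872160
d^2_{-2,0}: single k=2 term ⇒ +0.445942;  D = -0.396533+0.204023i
d^2_{-1,0}: k∈[1..2] ⇒ +0.250142 -0.795003 = -0.544861;  D = -0.128242-0.529554i
d^2_{0,0}: k∈[0..2] ⇒ +0.057282 -0.728220 +0.578608 = -0.092329;  D = -0.092329+0.000000i
d^2_{1,0}: k∈[0..1] ⇒ -0.250142 +0.795003 = +0.544861;  D = +0.128242-0.529554i
d^2_{2,0}: single k=0 term ⇒ +0.445942;  D = -0.396533-0.204023i
Y_2^{m'}(θ=2.336,φ=1.0042) and Σ D·Y over m':
  (-0.3965+0.2040i)·(-0.0852-0.1820i)  (-0.1282-0.5296i)·(-0.2072+0.3256i)  (-0.0923+0.0000i)·(+0.1386+0.0000i)  (+0.1282-0.5296i)·(+0.2072+0.3256i)  (-0.3965-0.2040i)·(-0.0852+0.1820i)
Y_2^0(R⁻¹ n̂) = +0.527029+0.000000i

Re=0.5270 Im=0.0000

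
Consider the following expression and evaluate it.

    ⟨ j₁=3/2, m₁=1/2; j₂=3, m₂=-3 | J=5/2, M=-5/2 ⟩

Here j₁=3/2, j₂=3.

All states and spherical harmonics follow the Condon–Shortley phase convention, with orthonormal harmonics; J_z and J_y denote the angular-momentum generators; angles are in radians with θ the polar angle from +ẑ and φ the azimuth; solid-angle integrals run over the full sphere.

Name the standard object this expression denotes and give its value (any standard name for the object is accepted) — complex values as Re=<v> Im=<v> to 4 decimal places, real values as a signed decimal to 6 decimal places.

This is a Clebsch–Gordan (vector-coupling) coefficient.
triangle: 2!*1!*4!/8! = 48/40320
(j±m)!: 2!*1!*0!*6!*0!*5! = 172800
prefactor² = (2J+1)*Δ*N² = 8640/7
  k=0: +1/(0!*2!*1!*0!*0!*4!) = 1/48
Σ = 1/48  ⇒  CG² = 8640/7*(1/48)² = 15/28
CG = +√(15/28) = +0.731925

Clebsch–Gordan coefficient, +√(15/28) ≈ +0.731925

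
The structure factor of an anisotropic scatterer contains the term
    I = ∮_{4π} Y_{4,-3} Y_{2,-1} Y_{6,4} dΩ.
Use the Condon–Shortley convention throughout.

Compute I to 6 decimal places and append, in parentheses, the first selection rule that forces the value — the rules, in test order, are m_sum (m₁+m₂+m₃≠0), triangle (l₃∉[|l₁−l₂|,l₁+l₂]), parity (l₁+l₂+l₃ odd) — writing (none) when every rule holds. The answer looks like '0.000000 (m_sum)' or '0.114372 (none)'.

m-sum 0 ✓  L=12 even ✓  2≤6≤6 ✓
Π(2lᵢ+1) = 9×5×13 = 585
triangle coeff Δ(4,2,6) = 1/6435
Σ_t [0,0]: t=0:+1/2304 = 1/2304
(3j)²=5/143 [(4 2 6; 0 0 0)], sign=+1
Σ_t [0,0]: t=0:+1/30240 = 1/30240
(3j)²=16/429 [(4 2 6; -3 -1 4)], sign=+1
⇒ 4πI² = 1200/1573
I = (+1)√(1200/1573/(4π)) = 0.24638901
No selection rule forces the value: the integral is nonzero (none).

0.246389 (none)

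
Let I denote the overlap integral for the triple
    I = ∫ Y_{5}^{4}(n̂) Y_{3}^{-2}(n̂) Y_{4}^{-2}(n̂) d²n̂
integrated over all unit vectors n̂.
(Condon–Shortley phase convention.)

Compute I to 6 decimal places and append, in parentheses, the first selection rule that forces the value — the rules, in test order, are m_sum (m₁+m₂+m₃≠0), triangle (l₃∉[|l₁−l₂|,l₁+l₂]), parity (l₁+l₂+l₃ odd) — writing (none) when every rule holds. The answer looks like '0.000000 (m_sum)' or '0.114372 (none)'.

Checks pass: Σm=0; 12 even; l₃=4∈[2,8].
(2·5+1)(2·3+1)(2·4+1) = 693
Δ: 4! 6! 2! / 13! → 1/180180
sum: t=1:−1/576 t=2:+1/144 t=3:−1/576 = 1/288
3j²(5 3 4; 0 0 0) = Δ·Π!·Σ² = 20/1001  (sign +1)
sum: t=0:+1/2880 t=1:−1/8640 = 1/4320
3j²(5 3 4; 4 -2 -2) = Δ·Π!·Σ² = 8/429  (sign +1)
combine: 4πI² = 693·20/1001·8/429 = 480/1859
take √, sign +1: I = 0.14334284
No selection rule forces the value: the integral is nonzero (none).

0.143343 (none)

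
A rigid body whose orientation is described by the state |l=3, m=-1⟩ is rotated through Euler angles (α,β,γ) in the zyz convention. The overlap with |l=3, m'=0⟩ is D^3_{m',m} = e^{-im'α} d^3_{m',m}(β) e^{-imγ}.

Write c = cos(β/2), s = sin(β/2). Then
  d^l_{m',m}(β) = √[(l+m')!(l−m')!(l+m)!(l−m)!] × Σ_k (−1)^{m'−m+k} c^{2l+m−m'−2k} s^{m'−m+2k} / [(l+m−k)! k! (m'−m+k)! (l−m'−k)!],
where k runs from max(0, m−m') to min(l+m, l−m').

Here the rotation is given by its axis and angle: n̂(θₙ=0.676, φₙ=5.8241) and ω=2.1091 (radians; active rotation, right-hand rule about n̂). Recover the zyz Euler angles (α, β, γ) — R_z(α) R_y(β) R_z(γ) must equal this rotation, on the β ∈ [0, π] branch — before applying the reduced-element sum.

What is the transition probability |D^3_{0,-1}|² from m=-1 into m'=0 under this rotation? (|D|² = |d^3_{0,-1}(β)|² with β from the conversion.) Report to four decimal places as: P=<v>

Axis–angle → zyz. n̂ = (sinθₙcosφₙ, sinθₙsinφₙ, cosθₙ) = (+0.560894, -0.277256, +0.780082), ω = 2.1091.
R = I cosω + sinω [n̂]ₓ + (1−cosω) n̂n̂ᵀ gives
  R = [-0.036788, -0.905001, +0.423817; +0.434524, -0.396400, -0.808737; +0.899909, +0.154407, +0.407827]
β = atan2(√(R₁₃²+R₂₃²), R₃₃) = 1.150723; α = atan2(R₂₃, R₁₃) mod 2π = 5.195089; γ = atan2(R₃₂, −R₃₁) mod 2π = 2.971667
D^3_{0,-1}(5.1951,1.1507,2.9717) = e^{-i·0·5.1951}·d^3_{0,-1}(1.1507)·e^{-i·-1·2.9717}. Compute d first:
Half-angle: c=0.838996, s=0.544138. N=√(6·6·2·24)=41.569219
The bounds max(0,m−m')=0 and min(l+m,l−m')=2 give 3 terms
  k=0: (−1)^1·41.5692/(12)·0.8390^5·0.5441^1 = -0.783607
  k=1: (−1)^2·41.5692/(4)·0.8390^3·0.5441^3 = +0.988823
  k=2: (−1)^3·41.5692/(12)·0.8390^1·0.5441^5 = -0.138643
d^3_{0,-1}(1.1507) = -0.783607 +0.988823 -0.138643 = +0.066574
|D^3_{0,-1}|² = |d^3_{0,-1}(β)|² = (+0.066574)² = 0.004432 (the z-rotation phases have unit modulus)

P=0.0044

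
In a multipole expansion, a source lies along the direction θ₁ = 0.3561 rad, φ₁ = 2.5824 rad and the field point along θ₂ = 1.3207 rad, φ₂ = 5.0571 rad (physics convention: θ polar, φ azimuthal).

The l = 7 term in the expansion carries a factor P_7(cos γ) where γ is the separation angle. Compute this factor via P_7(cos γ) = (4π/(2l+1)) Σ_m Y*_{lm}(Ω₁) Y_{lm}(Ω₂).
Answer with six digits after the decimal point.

Term-by-term m-sum for l=7 (normalisation 4π/15 = 0.837758):
  m=-7: (0.00022 - 0.00022j) × (-0.26686 + 0.29903j) = 0.00001 + 0.00013j  (running Σ = 0.00001 + 0.00013j)
  m=-6: (-0.00308 + 0.00067j) × (0.18280 + 0.33664j) = -0.00079 - 0.00091j  (running Σ = -0.00078 - 0.00079j)
  m=-5: (0.01852 + 0.00667j) × (-0.06307 + 0.00971j) = -0.00123 - 0.00024j  (running Σ = -0.00201 - 0.00103j)
  m=-4: (-0.05285 - 0.06727j) × (-0.06729 + 0.34624j) = 0.02685 - 0.01377j  (running Σ = 0.02483 - 0.01480j)
  m=-3: (0.02766 + 0.25809j) × (0.04378 + 0.02605j) = -0.00551 + 0.01202j  (running Σ = 0.01932 - 0.00278j)
  m=-2: (0.22377 - 0.46040j) × (-0.24679 + 0.20345j) = 0.03844 + 0.15915j  (running Σ = 0.05776 + 0.15636j)
  m=-1: (-0.42329 + 0.26491j) × (0.03159 + 0.08799j) = -0.03668 - 0.02888j  (running Σ = 0.02108 + 0.12749j)
  m=0: (-0.14388 + 0.00000j) × (-0.30769 + 0.00000j) = 0.04427 + 0.00000j  (running Σ = 0.06535 + 0.12749j)
  m=1: (0.42329 + 0.26491j) × (-0.03159 + 0.08799j) = -0.03668 + 0.02888j  (running Σ = 0.02867 + 0.15636j)
  m=2: (0.22377 + 0.46040j) × (-0.24679 - 0.20345j) = 0.03844 - 0.15915j  (running Σ = 0.06711 - 0.00278j)
  m=3: (-0.02766 + 0.25809j) × (-0.04378 + 0.02605j) = -0.00551 - 0.01202j  (running Σ = 0.06160 - 0.01480j)
  m=4: (-0.05285 + 0.06727j) × (-0.06729 - 0.34624j) = 0.02685 + 0.01377j  (running Σ = 0.08844 - 0.00103j)
  m=5: (-0.01852 + 0.00667j) × (0.06307 + 0.00971j) = -0.00123 + 0.00024j  (running Σ = 0.08721 - 0.00079j)
  m=6: (-0.00308 - 0.00067j) × (0.18280 - 0.33664j) = -0.00079 + 0.00091j  (running Σ = 0.08642 + 0.00013j)
  m=7: (-0.00022 - 0.00022j) × (0.26686 + 0.29903j) = 0.00001 - 0.00013j  (running Σ = 0.08643 + 0.00000j)
Total Σ_m = 0.08643 + 0.00000j. Multiply by 0.837758: 0.07241 + 0.00000j. P_7(cos γ) = 0.072407

0.072407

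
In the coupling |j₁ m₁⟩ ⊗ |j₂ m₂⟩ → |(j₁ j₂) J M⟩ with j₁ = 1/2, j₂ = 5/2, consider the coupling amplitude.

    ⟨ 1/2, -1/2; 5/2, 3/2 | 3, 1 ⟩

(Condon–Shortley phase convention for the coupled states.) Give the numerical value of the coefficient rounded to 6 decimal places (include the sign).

√[7·0!1!5!/7! · 0!1!4!1!4!2!] = √(192)
  +(−1)^0/∏(0,0,1,4,0,1)! = 1/24  (running 1/24)
⟨..|..⟩ = √(192)·(1/24) = +0.577350

+0.577350  (= +√(1/3))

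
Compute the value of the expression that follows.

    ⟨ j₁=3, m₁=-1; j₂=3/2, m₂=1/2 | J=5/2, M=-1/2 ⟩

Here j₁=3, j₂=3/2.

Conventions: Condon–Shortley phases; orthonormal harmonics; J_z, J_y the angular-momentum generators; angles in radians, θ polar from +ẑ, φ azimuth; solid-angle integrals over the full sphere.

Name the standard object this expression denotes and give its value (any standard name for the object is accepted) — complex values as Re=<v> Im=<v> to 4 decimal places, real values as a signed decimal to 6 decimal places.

This is a Clebsch–Gordan (vector-coupling) coefficient.
√[6·2!4!1!/8! · 2!4!2!1!2!3!] = √(288/35)
  +(−1)^1/∏(1,1,3,1,1,0)! = -1/6  (running -1/6)
  +(−1)^2/∏(2,0,2,0,2,1)! = 1/8  (running -1/24)
⟨..|..⟩ = √(288/35)·(-1/24) = -0.119523

Clebsch–Gordan coefficient, −√(1/70) ≈ -0.119523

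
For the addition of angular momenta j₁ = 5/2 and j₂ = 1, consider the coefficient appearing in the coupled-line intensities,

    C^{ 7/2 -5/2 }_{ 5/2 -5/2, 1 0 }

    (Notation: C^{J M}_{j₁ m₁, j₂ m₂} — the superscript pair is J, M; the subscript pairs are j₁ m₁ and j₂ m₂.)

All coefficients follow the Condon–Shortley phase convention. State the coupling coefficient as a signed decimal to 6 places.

+√(2/7) ≈ +0.534522

j₁+j₂−J=0  J+j₁−j₂=5  J−j₁+j₂=2  j₁+j₂+J+1=8
(j₁±m₁, j₂±m₂, J±M) = (0,5,1,1,1,6)
P² = 28800/7
sum k=0..0:
  [0] +1/120 = 1/120
S = 1/120
C² = P²·S² = 2/7 ; C = +0.534522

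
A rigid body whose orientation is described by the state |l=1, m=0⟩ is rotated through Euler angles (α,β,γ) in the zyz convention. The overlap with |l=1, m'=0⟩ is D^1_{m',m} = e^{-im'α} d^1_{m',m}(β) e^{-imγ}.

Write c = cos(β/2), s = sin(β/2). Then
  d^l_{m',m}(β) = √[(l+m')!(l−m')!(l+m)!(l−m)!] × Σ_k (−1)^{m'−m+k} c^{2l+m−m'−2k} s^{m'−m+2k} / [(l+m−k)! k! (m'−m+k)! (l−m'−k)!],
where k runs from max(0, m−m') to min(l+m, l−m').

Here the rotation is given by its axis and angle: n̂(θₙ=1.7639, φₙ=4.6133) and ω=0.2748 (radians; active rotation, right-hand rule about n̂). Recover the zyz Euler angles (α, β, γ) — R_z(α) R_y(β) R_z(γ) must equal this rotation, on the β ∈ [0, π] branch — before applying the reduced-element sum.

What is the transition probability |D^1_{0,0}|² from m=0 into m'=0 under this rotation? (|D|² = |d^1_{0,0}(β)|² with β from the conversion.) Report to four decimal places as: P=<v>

P=0.9290

Axis–angle → zyz. n̂ = (sinθₙcosφₙ, sinθₙsinφₙ, cosθₙ) = (-0.097088, -0.976599, -0.191906), ω = 0.2748.
R = I cosω + sinω [n̂]ₓ + (1−cosω) n̂n̂ᵀ gives
  R = [+0.962833, +0.055632, -0.264305; -0.048517, +0.998265, +0.033377; +0.265704, -0.019313, +0.963861]
β = atan2(√(R₁₃²+R₂₃²), R₃₃) = 0.269661; α = atan2(R₂₃, R₁₃) mod 2π = 3.015975; γ = atan2(R₃₂, −R₃₁) mod 2π = 3.214153
Split into d^1_{0,0}(β=0.2697) × two z-phases.
With c≡cos(β/2)=0.990924 and s≡sin(β/2)=0.134422, N=[1·1·1·1]^{1/2}=1.000000
k∈{0,1} keeps every argument non-negative
  k=0: (−1)^0·1.0000/(1)·0.9909^2·0.1344^0 = +0.981931
  k=1: (−1)^1·1.0000/(1)·0.9909^0·0.1344^2 = -0.018069
d^1_{0,0}(0.2697) = +0.981931 -0.018069 = +0.963861
|D^1_{0,0}|² = |d^1_{0,0}(β)|² = (+0.963861)² = 0.929029 (the z-rotation phases have unit modulus)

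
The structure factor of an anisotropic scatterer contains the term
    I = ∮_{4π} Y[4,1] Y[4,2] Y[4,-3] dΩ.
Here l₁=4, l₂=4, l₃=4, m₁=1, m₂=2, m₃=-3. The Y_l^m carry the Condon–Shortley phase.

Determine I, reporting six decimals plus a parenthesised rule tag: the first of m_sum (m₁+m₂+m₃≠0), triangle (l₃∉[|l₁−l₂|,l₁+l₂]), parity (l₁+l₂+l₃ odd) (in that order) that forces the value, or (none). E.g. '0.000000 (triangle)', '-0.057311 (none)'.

-0.063661 (none)

Rules hold: Σm=0, L=12 even, 0≤4≤8.
N = 9·9·9 = 729
Δ = 4!·4!·4!/13! = 1/450450
Racah Σ t=0..4: t=0:+1/13824 t=1:−1/216 t=2:+1/64 t=3:−1/216 t=4:+1/13824 = 5/768
⇒ 3j(4 4 4; 0 0 0)² = 18/1001, sgn +1
Racah Σ t=2..3: t=2:+1/576 t=3:−1/864 = 1/1728
⇒ 3j(4 4 4; 1 2 -3)² = 5/1287, sgn -1
4πI² = N·(3j₀)²·(3jₘ)² = 7290/143143
I = -1·√(0.0509281/4π) = -0.06366105
No selection rule forces the value: the integral is nonzero (none).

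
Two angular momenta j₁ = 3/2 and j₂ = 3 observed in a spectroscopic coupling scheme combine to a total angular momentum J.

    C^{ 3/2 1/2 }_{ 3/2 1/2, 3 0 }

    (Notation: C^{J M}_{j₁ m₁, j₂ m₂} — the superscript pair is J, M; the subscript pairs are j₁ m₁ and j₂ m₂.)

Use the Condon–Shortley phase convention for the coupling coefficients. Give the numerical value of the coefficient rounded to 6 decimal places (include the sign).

√[4·3!0!3!/7! · 2!1!3!3!2!1!] = √(144/35)
  +(−1)^1/∏(1,2,0,2,0,1)! = -1/4  (running -1/4)
⟨..|..⟩ = √(144/35)·(-1/4) = -0.507093

-0.507093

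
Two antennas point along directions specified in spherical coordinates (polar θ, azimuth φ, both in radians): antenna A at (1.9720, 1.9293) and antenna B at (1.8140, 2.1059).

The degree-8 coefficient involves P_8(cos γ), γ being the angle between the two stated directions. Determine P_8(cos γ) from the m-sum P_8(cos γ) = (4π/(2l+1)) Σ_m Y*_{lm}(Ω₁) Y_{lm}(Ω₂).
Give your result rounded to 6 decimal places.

0.249933

Expand P_8 via completeness: Σ_{m} conj(Y_{8,m}) at Ω₁ times Y_{8,m} at Ω₂ —
  m=-8: (-0.25600 + 0.07183j) × (-0.16977 + 0.36866j) = 0.01698 - 0.10657j  (running Σ = 0.01698 - 0.10657j)
  m=-7: (-0.26656 - 0.36401j) × (0.22882 + 0.33151j) = 0.05968 - 0.17166j  (running Σ = 0.07666 - 0.27824j)
  m=-6: (0.16174 - 0.24675j) × (-0.04085 + 0.00282j) = -0.00591 + 0.01054j  (running Σ = 0.07075 - 0.26770j)
  m=-5: (-0.14591 - 0.03289j) × (-0.16144 + 0.32093j) = 0.03411 - 0.04152j  (running Σ = 0.10486 - 0.30921j)
  m=-4: (-0.04815 - 0.34984j) × (0.04682 + 0.07310j) = 0.02332 - 0.01990j  (running Σ = 0.12818 - 0.32911j)
  m=-3: (0.01362 - 0.00736j) × (-0.31201 + 0.01077j) = -0.00417 + 0.00244j  (running Σ = 0.12401 - 0.32667j)
  m=-2: (-0.25015 - 0.21807j) × (-0.06718 + 0.12280j) = 0.04358 - 0.01607j  (running Σ = 0.16760 - 0.34274j)
  m=-1: (0.02889 - 0.07710j) × (-0.14612 - 0.24649j) = -0.02323 + 0.00414j  (running Σ = 0.14437 - 0.33859j)
  m=0: (-0.31898 + 0.00000j) × (-0.15478 + 0.00000j) = 0.04937 + 0.00000j  (running Σ = 0.19374 - 0.33859j)
  m=1: (-0.02889 - 0.07710j) × (0.14612 - 0.24649j) = -0.02323 - 0.00414j  (running Σ = 0.17052 - 0.34274j)
  m=2: (-0.25015 + 0.21807j) × (-0.06718 - 0.12280j) = 0.04358 + 0.01607j  (running Σ = 0.21410 - 0.32667j)
  m=3: (-0.01362 - 0.00736j) × (0.31201 + 0.01077j) = -0.00417 - 0.00244j  (running Σ = 0.20993 - 0.32911j)
  m=4: (-0.04815 + 0.34984j) × (0.04682 - 0.07310j) = 0.02332 + 0.01990j  (running Σ = 0.23325 - 0.30921j)
  m=5: (0.14591 - 0.03289j) × (0.16144 + 0.32093j) = 0.03411 + 0.04152j  (running Σ = 0.26736 - 0.26770j)
  m=6: (0.16174 + 0.24675j) × (-0.04085 - 0.00282j) = -0.00591 - 0.01054j  (running Σ = 0.26145 - 0.27824j)
  m=7: (0.26656 - 0.36401j) × (-0.22882 + 0.33151j) = 0.05968 + 0.17166j  (running Σ = 0.32113 - 0.10657j)
  m=8: (-0.25600 - 0.07183j) × (-0.16977 - 0.36866j) = 0.01698 + 0.10657j  (running Σ = 0.33811 + 0.00000j)
Accumulated sum 0.33811 + 0.00000j; after 4π/(2l+1) scaling, 0.24993 + 0.00000j ⇒ P_8 = 0.249933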